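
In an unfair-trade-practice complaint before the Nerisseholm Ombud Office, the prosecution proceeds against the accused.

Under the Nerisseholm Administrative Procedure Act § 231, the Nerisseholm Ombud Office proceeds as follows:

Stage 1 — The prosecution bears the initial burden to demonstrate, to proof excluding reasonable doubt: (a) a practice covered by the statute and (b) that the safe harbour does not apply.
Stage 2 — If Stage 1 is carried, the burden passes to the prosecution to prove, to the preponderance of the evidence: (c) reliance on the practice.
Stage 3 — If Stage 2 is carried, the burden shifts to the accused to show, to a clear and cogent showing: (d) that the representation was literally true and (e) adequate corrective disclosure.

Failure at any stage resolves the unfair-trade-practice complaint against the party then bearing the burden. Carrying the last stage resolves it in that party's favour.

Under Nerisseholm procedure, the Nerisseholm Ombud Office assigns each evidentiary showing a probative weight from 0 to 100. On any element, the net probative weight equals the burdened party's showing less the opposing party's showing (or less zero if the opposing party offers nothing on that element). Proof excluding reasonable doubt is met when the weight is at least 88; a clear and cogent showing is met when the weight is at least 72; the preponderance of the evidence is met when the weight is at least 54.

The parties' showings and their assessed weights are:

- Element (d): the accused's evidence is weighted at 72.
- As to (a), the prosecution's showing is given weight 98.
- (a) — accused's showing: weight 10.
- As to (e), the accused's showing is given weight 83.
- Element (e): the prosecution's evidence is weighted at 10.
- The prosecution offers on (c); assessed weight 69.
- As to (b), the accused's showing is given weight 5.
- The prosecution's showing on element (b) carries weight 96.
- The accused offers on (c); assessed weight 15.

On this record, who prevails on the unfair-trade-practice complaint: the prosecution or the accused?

accused

Stage 1 — burden on prosecution; standard: proof excluding reasonable doubt (weight is at least 88).
    (a): 98 − 10 = 88 ≥ 88 [met]
    (b): 96 − 5 = 91 ≥ 88 [met]
  Stage 1 is satisfied; the prosecution continues to bear the burden.
Stage 2 — burden on prosecution; standard: the preponderance of the evidence (weight is at least 54).
    (c): 69 − 15 = 54 ≥ 54 [met]
  All elements met. The burden passes to the accused.
Stage 3 — burden on accused; standard: a clear and cogent showing (weight is at least 72).
    (d): 72 ≥ 72 [met]
    (e): 83 − 10 = 73 ≥ 72 [met]
  The accused carries the last stage.
Every stage carried; the accused prevails.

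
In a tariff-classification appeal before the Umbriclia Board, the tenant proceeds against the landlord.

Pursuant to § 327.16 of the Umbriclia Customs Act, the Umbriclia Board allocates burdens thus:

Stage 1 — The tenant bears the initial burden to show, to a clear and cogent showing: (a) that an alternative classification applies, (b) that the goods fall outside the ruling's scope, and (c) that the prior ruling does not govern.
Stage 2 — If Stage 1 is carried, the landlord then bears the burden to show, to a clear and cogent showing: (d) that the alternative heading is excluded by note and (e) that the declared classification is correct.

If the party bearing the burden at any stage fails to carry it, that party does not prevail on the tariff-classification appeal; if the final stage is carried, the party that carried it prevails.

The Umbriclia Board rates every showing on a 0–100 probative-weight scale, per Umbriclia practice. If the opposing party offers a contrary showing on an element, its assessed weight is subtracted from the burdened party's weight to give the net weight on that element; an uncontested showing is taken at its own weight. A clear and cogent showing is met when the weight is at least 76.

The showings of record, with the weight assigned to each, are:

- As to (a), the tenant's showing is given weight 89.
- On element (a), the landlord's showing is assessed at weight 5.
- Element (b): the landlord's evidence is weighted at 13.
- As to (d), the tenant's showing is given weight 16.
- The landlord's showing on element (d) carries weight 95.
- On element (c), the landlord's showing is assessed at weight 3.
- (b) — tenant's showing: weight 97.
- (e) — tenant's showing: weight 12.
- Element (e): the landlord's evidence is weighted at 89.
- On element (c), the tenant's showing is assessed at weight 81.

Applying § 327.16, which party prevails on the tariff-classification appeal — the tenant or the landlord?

landlord

Stage 1 (tenant, a clear and cogent showing, weight is at least 76): (a) net 89−5=84 ≥ 76 — meets; (b) net 97−13=84 ≥ 76 — meets; (c) net 81−3=78 ≥ 76 — meets.
  The tenant carries Stage 1; the landlord now bears the burden.
Stage 2 (landlord, a clear and cogent showing, weight is at least 76): (d) net 95−16=79 ≥ 76 — meets; (e) net 89−12=77 ≥ 76 — meets.
  Stage 2 carried; the final stage is satisfied.
With every stage satisfied, the landlord prevails.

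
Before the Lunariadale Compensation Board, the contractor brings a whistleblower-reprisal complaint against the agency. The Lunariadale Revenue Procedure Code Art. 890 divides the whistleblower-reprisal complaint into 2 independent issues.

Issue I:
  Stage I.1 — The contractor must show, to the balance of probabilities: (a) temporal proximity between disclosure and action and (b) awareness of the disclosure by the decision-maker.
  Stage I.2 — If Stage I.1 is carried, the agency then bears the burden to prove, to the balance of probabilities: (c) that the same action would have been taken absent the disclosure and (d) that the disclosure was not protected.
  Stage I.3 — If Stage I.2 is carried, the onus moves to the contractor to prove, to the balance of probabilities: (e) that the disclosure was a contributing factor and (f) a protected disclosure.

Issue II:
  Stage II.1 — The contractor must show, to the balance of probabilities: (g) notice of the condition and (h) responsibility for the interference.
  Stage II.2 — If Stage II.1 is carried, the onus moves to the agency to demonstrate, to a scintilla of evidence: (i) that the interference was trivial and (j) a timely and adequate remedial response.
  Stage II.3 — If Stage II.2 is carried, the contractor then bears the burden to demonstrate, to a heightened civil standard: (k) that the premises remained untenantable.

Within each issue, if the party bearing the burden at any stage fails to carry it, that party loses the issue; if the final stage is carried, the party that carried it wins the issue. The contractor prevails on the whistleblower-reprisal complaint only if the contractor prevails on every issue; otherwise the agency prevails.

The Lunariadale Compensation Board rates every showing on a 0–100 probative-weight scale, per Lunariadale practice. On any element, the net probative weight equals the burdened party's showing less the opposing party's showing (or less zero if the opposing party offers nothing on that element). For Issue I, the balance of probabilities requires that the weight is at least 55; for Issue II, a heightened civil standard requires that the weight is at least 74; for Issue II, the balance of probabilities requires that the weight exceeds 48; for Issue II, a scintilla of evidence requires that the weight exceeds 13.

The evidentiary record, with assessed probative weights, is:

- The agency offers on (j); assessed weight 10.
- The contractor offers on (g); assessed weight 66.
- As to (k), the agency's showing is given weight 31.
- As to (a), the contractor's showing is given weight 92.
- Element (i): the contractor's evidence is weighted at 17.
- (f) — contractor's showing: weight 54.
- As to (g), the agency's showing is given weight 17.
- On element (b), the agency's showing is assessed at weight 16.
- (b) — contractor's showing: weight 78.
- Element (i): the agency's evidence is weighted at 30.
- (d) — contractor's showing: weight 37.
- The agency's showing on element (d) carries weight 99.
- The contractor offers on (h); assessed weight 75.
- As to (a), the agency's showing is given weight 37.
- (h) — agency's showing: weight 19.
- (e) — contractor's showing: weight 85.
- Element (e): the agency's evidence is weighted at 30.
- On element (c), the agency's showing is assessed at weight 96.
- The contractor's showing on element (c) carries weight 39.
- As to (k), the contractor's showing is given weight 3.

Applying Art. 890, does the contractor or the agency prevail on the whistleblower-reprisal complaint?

— Issue I —
Stage I.1 — burden on contractor; standard: the balance of probabilities (weight is at least 55).
    (a): 92 − 37 = 55 ≥ 55 [met]
    (b): 78 − 16 = 62 ≥ 55 [met]
  All elements met. The burden passes to the agency.
Stage I.2 — burden on agency; standard: the balance of probabilities (weight is at least 55).
    (c): 96 − 39 = 57 ≥ 55 [met]
    (d): 99 − 37 = 62 ≥ 55 [met]
  Stage I.2 is satisfied; the onus moves to the contractor.
Stage I.3 — burden on contractor; standard: the balance of probabilities (weight is at least 55).
    (e): 85 − 30 = 55 ≥ 55 [met]
    (f): 54 < 55 [not met]
  Stage I.3 not carried; the contractor fails its burden.
The agency prevails on this issue.
— Issue II —
Stage II.1 (contractor, the balance of probabilities, weight exceeds 48): (g) net 66−17=49 > 48 — meets; (h) net 75−19=56 > 48 — meets.
  Stage II.1 carried; the burden shifts to the agency.
Stage II.2 (agency, a scintilla of evidence, weight exceeds 13): (i) net 30−17=13 ≤ 13 — fails; (j) 10 ≤ 13 — fails.
  Stage II.2 not carried; the agency fails its burden.
The contractor prevails on this issue.
Per-issue: Issue I → agency; Issue II → contractor. The contractor must prevail on every issue; overall, the agency prevails.

agency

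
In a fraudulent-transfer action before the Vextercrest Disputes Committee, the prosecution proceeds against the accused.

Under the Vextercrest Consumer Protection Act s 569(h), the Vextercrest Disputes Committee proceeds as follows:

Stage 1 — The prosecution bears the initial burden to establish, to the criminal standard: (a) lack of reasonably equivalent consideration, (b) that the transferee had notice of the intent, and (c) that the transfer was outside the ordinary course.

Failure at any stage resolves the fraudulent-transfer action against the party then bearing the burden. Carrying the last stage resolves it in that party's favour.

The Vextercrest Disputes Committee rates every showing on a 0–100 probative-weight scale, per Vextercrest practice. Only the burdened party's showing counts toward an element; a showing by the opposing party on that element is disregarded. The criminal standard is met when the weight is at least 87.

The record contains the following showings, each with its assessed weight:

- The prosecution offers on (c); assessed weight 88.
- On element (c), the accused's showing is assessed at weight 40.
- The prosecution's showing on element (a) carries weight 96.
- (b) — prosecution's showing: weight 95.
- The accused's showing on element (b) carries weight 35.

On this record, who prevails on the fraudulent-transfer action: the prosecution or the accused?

Stage 1 — burden on prosecution; standard: the criminal standard (weight is at least 87).
    (a): 96 ≥ 87 [met]
    (b): 95 (accused's 35 disregarded) ≥ 87 [met]
    (c): 88 (accused's 40 disregarded) ≥ 87 [met]
  All elements met at the final stage.
With every stage satisfied, the prosecution prevails.

prosecution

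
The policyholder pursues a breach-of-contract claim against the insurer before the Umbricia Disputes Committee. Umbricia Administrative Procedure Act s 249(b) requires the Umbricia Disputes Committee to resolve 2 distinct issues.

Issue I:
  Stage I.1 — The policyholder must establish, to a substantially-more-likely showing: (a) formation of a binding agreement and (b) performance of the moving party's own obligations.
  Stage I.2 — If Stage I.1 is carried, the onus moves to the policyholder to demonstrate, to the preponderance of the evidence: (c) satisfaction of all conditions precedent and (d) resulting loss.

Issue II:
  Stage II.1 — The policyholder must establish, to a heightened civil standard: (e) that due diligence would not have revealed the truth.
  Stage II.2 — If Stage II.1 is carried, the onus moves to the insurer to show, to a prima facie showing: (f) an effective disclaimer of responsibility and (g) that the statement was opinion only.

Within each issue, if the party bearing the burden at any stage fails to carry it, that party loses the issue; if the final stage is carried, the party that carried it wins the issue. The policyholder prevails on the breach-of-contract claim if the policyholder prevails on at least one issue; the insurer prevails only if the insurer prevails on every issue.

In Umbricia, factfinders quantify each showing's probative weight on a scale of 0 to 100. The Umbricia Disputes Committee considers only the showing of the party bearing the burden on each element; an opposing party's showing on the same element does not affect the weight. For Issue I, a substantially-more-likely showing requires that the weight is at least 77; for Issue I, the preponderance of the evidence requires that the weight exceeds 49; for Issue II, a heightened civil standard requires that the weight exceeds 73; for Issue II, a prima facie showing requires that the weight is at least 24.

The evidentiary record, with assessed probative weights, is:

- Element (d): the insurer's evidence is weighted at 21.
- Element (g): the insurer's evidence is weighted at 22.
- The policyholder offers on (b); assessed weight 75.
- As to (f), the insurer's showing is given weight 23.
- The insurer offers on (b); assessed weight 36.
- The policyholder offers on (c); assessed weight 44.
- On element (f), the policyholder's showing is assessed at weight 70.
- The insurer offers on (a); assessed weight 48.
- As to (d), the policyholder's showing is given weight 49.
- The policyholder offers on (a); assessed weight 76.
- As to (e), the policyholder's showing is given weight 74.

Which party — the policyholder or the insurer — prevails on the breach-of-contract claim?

— Issue I —
Stage I.1 (policyholder, a substantially-more-likely showing, weight is at least 77): (a) 76 (insurer's 48 disregarded) < 77 — fails; (b) 75 (insurer's 36 disregarded) < 77 — fails.
  Not every element is met, so the policyholder fails to carry Stage I.1.
The insurer prevails on this issue.
— Issue II —
Stage II.1 — burden on policyholder; standard: a heightened civil standard (weight exceeds 73).
    (e): 74 > 73 [met]
  All elements met. The burden passes to the insurer.
Stage II.2 — burden on insurer; standard: a prima facie showing (weight is at least 24).
    (f): 23 (policyholder's 70 disregarded) < 24 [not met]
    (g): 22 < 24 [not met]
  Not every element is met, so the insurer fails to carry Stage II.2.
So the policyholder prevails on this issue.
Per-issue: Issue I → insurer; Issue II → policyholder. The policyholder must prevail on at least one issue; overall, the policyholder prevails.

policyholder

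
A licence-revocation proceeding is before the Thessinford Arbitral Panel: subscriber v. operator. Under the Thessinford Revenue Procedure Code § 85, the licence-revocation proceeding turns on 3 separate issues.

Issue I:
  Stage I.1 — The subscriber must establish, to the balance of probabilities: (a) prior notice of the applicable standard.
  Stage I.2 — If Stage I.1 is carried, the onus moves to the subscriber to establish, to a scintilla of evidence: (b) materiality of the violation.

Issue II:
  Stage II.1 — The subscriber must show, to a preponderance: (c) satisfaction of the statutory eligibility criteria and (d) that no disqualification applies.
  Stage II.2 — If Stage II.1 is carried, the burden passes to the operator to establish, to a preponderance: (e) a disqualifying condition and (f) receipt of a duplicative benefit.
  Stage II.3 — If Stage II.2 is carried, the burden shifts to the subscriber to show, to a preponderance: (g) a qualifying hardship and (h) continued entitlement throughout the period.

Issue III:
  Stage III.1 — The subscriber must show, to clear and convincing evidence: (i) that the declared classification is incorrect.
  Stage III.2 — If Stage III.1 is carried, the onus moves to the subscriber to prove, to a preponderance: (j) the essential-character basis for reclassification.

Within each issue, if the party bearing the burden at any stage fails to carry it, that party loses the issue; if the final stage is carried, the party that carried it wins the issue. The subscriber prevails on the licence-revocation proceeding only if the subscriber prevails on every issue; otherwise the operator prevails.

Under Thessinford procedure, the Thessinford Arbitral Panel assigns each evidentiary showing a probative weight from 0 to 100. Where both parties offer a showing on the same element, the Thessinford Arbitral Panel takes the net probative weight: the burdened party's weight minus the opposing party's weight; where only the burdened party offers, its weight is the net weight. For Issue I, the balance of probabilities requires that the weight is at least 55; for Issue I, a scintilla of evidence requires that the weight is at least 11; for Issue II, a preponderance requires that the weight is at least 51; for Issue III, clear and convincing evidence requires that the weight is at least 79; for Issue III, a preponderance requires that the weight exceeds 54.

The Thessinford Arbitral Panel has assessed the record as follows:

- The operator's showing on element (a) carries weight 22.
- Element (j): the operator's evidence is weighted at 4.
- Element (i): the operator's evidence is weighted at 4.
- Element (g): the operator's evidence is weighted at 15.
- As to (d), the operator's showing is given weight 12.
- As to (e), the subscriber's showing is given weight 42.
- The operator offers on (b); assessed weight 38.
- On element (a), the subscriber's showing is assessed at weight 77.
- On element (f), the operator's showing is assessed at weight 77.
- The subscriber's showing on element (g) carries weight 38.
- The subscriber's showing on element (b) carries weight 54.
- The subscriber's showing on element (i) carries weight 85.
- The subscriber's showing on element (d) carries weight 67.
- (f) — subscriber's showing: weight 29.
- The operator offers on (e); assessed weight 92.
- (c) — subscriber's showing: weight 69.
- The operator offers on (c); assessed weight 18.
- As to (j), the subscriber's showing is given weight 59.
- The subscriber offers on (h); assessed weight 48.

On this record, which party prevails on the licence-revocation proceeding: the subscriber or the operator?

— Issue I —
Stage I.1 (subscriber, the balance of probabilities, weight is at least 55): (a) net 77−22=55 ≥ 55 — meets.
  Stage I.1 is satisfied; the subscriber continues to bear the burden.
Stage I.2 (subscriber, a scintilla of evidence, weight is at least 11): (b) net 54−38=16 ≥ 11 — meets.
  Stage I.2 carried; the final stage is satisfied.
All stages carried — the subscriber prevails on this issue.
— Issue II —
Stage II.1 — burden on subscriber; standard: a preponderance (weight is at least 51).
    (c): 69 − 18 = 51 ≥ 51 [met]
    (d): 67 − 12 = 55 ≥ 51 [met]
  The subscriber carries Stage II.1; the operator now bears the burden.
Stage II.2 — burden on operator; standard: a preponderance (weight is at least 51).
    (e): 92 − 42 = 50 < 51 [not met]
    (f): 77 − 29 = 48 < 51 [not met]
  Not every element is met, so the operator fails to carry Stage II.2.
The analysis ends at Stage II.2; the subscriber prevails on this issue.
— Issue III —
At Stage III.1 the subscriber must meet clear and convincing evidence (weight is at least 79): on (i) the weight is 85 less the opposing 4 gives net 81, ≥ 79, so (i) meets the standard.
  Stage III.1 is satisfied; the subscriber continues to bear the burden.
At Stage III.2 the subscriber must meet a preponderance (weight exceeds 54): on (j) the weight is 59 less the opposing 4 gives net 55, > 54, so (j) meets the standard.
  Stage III.2 carried; the final stage is satisfied.
All stages carried — the subscriber prevails on this issue.
Per-issue: Issue I → subscriber; Issue II → subscriber; Issue III → subscriber. The subscriber must prevail on every issue; overall, the subscriber prevails.

subscriber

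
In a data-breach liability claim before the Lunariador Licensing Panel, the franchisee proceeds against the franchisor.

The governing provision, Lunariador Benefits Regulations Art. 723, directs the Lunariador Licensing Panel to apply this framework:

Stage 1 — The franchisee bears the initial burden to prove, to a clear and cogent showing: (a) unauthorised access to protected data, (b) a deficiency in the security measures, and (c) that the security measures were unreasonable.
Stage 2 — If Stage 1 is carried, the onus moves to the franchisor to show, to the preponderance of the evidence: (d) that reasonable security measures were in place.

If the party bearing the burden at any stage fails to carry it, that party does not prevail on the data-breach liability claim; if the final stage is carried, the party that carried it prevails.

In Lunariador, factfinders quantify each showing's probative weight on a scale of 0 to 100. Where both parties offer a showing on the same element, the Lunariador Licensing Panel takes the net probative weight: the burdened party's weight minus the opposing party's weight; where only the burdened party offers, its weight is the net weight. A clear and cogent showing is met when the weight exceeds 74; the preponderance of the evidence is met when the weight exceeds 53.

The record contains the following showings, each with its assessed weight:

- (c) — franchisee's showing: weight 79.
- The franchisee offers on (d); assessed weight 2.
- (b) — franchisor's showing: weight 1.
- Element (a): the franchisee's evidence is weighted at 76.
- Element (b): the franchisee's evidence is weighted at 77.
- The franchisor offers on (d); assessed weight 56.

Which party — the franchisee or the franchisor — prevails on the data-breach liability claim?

franchisor

Stage 1 — burden on franchisee; standard: a clear and cogent showing (weight exceeds 74).
    (a): 76 > 74 [met]
    (b): 77 − 1 = 76 > 74 [met]
    (c): 79 > 74 [met]
  Stage 1 is satisfied; the onus moves to the franchisor.
Stage 2 — burden on franchisor; standard: the preponderance of the evidence (weight exceeds 53).
    (d): 56 − 2 = 54 > 53 [met]
  All elements met at the final stage.
All stages carried — the franchisor prevails.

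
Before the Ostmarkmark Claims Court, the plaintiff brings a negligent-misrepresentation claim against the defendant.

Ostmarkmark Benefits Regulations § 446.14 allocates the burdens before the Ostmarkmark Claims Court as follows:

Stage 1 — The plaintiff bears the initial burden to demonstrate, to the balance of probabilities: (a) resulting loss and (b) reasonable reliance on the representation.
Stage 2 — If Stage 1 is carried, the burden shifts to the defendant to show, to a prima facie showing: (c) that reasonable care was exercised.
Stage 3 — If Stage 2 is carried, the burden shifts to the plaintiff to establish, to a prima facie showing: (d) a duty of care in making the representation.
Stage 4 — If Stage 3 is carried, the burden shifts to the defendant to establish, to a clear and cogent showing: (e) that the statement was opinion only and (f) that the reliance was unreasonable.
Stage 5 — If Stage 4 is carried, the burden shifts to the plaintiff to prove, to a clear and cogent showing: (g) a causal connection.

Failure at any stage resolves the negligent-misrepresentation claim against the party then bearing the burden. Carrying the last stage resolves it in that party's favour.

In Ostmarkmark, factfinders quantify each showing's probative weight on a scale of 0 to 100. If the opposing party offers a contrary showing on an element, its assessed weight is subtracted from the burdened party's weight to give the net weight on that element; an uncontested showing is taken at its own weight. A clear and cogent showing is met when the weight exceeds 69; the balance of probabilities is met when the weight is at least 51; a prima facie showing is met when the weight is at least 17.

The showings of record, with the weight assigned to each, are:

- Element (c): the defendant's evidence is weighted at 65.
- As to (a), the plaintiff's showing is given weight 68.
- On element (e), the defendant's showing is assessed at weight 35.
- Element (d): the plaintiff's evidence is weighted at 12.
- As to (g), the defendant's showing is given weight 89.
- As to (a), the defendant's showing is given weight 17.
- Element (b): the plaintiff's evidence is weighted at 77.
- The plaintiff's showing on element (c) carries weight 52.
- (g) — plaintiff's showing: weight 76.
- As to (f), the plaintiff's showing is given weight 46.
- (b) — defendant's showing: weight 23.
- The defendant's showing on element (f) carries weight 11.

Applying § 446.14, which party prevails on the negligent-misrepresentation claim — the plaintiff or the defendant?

Stage 1 — burden on plaintiff; standard: the balance of probabilities (weight is at least 51).
    (a): 68 − 17 = 51 ≥ 51 [met]
    (b): 77 − 23 = 54 ≥ 51 [met]
  All elements met. The burden passes to the defendant.
Stage 2 — burden on defendant; standard: a prima facie showing (weight is at least 17).
    (c): 65 − 52 = 13 < 17 [not met]
  Not every element is met, so the defendant fails to carry Stage 2.
The analysis ends at Stage 2; the plaintiff prevails.

plaintiff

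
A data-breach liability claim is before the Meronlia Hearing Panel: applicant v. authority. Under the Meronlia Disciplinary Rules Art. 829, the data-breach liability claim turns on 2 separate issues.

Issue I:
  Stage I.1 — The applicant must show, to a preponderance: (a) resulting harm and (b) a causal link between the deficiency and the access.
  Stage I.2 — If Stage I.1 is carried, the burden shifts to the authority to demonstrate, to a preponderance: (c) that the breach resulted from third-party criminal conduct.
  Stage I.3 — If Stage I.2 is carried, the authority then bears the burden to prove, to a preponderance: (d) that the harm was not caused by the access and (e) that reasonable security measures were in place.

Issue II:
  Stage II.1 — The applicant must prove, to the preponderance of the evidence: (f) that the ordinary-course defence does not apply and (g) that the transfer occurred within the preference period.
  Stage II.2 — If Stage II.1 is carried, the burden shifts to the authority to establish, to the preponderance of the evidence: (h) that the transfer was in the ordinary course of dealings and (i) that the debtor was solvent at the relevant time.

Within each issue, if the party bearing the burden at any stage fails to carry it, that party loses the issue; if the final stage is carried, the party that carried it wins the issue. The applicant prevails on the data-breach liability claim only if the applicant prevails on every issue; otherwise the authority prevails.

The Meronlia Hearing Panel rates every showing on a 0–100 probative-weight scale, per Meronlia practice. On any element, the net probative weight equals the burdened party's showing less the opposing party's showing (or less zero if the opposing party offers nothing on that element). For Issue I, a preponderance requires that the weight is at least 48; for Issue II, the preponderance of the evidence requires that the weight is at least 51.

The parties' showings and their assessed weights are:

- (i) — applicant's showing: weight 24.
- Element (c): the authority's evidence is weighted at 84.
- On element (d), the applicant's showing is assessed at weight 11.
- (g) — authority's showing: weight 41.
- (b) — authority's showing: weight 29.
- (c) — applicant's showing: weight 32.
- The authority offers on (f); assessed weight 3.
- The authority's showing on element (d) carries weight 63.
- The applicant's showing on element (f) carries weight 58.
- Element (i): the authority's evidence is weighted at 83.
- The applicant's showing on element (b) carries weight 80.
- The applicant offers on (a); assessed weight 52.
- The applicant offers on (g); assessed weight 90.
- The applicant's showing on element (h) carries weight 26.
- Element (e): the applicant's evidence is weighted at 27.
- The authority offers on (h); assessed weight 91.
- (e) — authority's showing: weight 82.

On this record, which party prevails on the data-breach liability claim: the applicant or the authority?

— Issue I —
Stage I.1 (applicant, a preponderance, weight is at least 48): (a) 52 ≥ 48 — meets; (b) net 80−29=51 ≥ 48 — meets.
  The applicant carries Stage I.1; the authority now bears the burden.
Stage I.2 (authority, a preponderance, weight is at least 48): (c) net 84−32=52 ≥ 48 — meets.
  All elements met. The authority retains the burden for Stage I.3.
Stage I.3 (authority, a preponderance, weight is at least 48): (d) net 63−11=52 ≥ 48 — meets; (e) net 82−27=55 ≥ 48 — meets.
  All elements met at the final stage.
With every stage satisfied, the authority prevails on this issue.
— Issue II —
Stage II.1 — burden on applicant; standard: the preponderance of the evidence (weight is at least 51).
    (f): 58 − 3 = 55 ≥ 51 [met]
    (g): 90 − 41 = 49 < 51 [not met]
  Not every element is met, so the applicant fails to carry Stage II.1.
So the authority prevails on this issue.
Per-issue: Issue I → authority; Issue II → authority. The applicant must prevail on every issue; overall, the authority prevails.

authority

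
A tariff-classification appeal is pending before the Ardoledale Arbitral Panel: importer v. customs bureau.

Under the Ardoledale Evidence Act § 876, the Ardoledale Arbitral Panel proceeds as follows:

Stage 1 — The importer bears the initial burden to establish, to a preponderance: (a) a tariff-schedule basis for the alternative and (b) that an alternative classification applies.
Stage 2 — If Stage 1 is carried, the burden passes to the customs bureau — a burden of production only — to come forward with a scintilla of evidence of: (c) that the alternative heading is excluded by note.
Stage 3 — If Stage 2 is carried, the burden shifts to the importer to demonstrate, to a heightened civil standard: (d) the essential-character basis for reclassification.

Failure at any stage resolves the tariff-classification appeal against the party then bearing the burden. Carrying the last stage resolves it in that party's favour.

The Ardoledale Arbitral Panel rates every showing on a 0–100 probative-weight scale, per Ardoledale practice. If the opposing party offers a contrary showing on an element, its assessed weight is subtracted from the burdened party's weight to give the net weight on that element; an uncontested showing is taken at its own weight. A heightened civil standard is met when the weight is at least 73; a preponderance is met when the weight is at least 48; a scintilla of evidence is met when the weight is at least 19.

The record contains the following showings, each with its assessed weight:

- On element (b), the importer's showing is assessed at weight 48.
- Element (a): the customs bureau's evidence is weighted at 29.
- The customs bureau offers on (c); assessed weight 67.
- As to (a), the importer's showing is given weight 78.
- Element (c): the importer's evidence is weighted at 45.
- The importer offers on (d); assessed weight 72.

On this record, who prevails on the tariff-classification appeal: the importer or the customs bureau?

customs bureau

Stage 1 — burden on importer; standard: a preponderance (weight is at least 48).
    (a): 78 − 29 = 49 ≥ 48 [met]
    (b): 48 ≥ 48 [met]
  Stage 1 carried; the burden shifts to the customs bureau.
Stage 2 — burden on customs bureau; standard: a scintilla of evidence (weight is at least 19).
    (c): 67 − 45 = 22 ≥ 19 [met]
  Stage 2 is satisfied; the onus moves to the importer.
Stage 3 — burden on importer; standard: a heightened civil standard (weight is at least 73).
    (d): 72 < 73 [not met]
  The importer does not carry Stage 3.
So the customs bureau prevails.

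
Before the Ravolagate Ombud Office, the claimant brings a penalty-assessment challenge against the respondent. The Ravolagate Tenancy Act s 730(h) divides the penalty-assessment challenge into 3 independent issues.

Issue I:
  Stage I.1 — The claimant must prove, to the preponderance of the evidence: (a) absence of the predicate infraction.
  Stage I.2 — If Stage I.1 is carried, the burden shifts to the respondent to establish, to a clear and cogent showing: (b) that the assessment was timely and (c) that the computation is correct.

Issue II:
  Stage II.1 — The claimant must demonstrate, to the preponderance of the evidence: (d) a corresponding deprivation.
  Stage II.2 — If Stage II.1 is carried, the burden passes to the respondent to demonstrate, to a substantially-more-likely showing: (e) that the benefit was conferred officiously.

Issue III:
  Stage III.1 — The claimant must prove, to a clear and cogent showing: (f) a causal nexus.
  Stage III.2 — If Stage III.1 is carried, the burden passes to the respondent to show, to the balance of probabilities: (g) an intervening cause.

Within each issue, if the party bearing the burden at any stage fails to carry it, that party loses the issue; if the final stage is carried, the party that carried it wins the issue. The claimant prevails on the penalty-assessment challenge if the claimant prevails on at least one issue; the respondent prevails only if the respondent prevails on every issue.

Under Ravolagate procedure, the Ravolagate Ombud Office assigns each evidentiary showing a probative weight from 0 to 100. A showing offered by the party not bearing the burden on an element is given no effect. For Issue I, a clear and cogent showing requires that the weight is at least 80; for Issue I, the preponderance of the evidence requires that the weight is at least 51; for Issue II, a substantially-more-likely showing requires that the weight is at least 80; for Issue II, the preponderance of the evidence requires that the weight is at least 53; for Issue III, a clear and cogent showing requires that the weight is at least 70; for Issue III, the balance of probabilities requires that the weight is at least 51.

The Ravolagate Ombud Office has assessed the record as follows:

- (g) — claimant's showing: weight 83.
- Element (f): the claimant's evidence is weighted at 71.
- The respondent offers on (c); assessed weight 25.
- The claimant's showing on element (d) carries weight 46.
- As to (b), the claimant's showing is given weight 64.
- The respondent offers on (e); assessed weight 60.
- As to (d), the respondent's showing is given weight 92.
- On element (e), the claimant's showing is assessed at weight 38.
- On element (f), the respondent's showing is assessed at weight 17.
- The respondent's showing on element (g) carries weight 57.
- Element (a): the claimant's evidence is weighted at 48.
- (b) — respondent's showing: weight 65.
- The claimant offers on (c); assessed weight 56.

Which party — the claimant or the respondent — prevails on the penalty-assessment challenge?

— Issue I —
Stage I.1 — burden on claimant; standard: the preponderance of the evidence (weight is at least 51).
    (a): 48 < 51 [not met]
  The claimant does not carry Stage I.1.
The analysis ends at Stage I.1; the respondent prevails on this issue.
— Issue II —
Stage II.1 (claimant, the preponderance of the evidence, weight is at least 53): (d) 46 (respondent's 92 disregarded) < 53 — fails.
  Not every element is met, so the claimant fails to carry Stage II.1.
So the respondent prevails on this issue.
— Issue III —
Stage III.1 (claimant, a clear and cogent showing, weight is at least 70): (f) 71 (respondent's 17 disregarded) ≥ 70 — meets.
  Stage III.1 is satisfied; the onus moves to the respondent.
Stage III.2 (respondent, the balance of probabilities, weight is at least 51): (g) 57 (claimant's 83 disregarded) ≥ 51 — meets.
  All elements met at the final stage.
All stages carried — the respondent prevails on this issue.
Per-issue: Issue I → respondent; Issue II → respondent; Issue III → respondent. The claimant must prevail on at least one issue; overall, the respondent prevails.

respondent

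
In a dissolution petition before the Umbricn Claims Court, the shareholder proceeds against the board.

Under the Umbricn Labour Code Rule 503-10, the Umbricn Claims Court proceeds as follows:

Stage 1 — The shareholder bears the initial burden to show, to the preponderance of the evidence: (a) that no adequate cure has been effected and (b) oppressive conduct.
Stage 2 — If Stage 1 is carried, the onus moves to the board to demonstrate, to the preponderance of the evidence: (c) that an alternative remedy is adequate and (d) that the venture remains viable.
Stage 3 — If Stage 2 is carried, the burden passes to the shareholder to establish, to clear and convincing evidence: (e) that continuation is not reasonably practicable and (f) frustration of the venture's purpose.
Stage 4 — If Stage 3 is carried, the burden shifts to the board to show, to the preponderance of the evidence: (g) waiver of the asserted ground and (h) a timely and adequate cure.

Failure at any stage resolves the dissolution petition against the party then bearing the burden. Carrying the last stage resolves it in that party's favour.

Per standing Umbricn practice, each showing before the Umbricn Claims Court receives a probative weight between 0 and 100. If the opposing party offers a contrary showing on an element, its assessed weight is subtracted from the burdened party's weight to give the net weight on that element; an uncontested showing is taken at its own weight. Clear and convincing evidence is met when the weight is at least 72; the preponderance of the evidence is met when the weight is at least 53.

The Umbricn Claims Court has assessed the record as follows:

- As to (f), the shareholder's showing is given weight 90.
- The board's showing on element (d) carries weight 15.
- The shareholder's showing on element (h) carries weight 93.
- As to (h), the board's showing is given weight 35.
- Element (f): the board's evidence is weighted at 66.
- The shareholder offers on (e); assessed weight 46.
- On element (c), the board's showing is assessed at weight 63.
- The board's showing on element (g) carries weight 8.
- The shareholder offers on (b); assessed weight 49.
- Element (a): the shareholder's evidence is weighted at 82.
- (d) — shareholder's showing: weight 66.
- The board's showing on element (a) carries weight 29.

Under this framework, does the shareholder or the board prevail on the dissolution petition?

Stage 1 — burden on shareholder; standard: the preponderance of the evidence (weight is at least 53).
    (a): 82 − 29 = 53 ≥ 53 [met]
    (b): 49 < 53 [not met]
  The shareholder does not carry Stage 1.
The analysis ends at Stage 1; the board prevails.

board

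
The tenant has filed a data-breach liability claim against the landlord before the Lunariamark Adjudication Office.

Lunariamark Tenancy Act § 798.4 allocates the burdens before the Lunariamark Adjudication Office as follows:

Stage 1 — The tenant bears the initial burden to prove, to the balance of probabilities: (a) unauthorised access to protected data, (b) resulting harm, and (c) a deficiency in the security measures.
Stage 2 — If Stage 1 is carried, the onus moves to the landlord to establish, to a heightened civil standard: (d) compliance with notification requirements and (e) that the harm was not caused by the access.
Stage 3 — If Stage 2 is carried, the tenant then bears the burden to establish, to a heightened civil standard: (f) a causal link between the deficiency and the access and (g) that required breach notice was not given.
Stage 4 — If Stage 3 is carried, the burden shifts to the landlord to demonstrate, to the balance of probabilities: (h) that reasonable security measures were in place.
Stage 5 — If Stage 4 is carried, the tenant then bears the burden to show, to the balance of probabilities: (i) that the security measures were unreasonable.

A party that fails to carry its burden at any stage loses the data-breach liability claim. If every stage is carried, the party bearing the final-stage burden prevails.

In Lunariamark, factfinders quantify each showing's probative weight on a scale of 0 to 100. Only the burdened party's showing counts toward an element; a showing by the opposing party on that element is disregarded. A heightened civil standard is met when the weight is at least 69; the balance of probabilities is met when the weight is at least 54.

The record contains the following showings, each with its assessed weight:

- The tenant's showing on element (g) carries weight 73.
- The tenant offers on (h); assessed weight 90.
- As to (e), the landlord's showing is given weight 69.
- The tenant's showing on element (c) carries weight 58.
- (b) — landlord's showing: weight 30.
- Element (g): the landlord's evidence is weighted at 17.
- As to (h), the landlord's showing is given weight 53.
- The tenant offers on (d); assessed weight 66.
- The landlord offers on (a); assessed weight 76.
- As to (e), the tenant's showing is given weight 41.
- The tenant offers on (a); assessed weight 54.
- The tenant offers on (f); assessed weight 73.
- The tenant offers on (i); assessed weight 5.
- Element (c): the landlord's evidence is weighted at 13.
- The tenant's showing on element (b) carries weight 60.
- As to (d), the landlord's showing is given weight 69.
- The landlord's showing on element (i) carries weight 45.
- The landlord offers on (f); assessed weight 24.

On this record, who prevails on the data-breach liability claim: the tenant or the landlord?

tenant

At Stage 1 the tenant must meet the balance of probabilities (weight is at least 54): on (a) the weight is 54 (the landlord's 76 is given no effect), which does reach 54, so (a) meets the standard; on (b) the weight is 60 (the landlord's 30 is given no effect), ≥ 54, so (b) meets the standard; on (c) the weight is 58 (the landlord's 13 is given no effect), ≥ 54, so (c) meets the standard.
  All elements met. The burden passes to the landlord.
At Stage 2 the landlord must meet a heightened civil standard (weight is at least 69): on (d) the weight is 69 (the tenant's 66 is given no effect), ≥ 69, so (d) meets the standard; on (e) the weight is 69 (the tenant's 41 is given no effect), which does reach 69, so (e) meets the standard.
  Stage 2 carried; the burden shifts to the tenant.
At Stage 3 the tenant must meet a heightened civil standard (weight is at least 69): on (f) the weight is 73 (the landlord's 24 is given no effect), which does reach 69, so (f) meets the standard; on (g) the weight is 73 (the landlord's 17 is given no effect), which does reach 69, so (g) meets the standard.
  All elements met. The burden passes to the landlord.
At Stage 4 the landlord must meet the balance of probabilities (weight is at least 54): on (h) the weight is 53 (the tenant's 90 is given no effect), < 54, so (h) does not meet the standard.
  Stage 4 not carried; the landlord fails its burden.
The analysis ends at Stage 4; the tenant prevails.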